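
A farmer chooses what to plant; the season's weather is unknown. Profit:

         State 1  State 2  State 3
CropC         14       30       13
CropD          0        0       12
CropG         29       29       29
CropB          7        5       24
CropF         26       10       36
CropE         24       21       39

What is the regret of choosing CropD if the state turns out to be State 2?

Best payoff under State 2 is 30.
Regret = 30 − 0 = 30.

30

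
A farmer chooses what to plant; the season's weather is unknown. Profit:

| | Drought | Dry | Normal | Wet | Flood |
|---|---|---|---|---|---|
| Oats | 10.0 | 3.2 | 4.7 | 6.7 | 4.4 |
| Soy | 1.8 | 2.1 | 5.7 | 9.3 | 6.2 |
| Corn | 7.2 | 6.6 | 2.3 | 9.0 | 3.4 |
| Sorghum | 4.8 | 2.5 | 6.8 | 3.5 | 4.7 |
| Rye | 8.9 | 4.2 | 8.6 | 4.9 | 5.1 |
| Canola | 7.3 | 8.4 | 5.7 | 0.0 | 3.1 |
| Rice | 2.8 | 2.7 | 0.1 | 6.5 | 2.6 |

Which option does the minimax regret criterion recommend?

Column bests: Drought=10.0, Dry=8.4, Normal=8.6, Wet=9.3, Flood=6.2.
Oats regrets: 0.0, 5.2, 3.9, 2.6, 1.8 → max 5.2
Soy regrets: 8.2, 6.3, 2.9, 0.0, 0.0 → max 8.2
Corn regrets: 2.8, 1.8, 6.3, 0.3, 2.8 → max 6.3
Sorghum regrets: 5.2, 5.9, 1.8, 5.8, 1.5 → max 5.9
Rye regrets: 1.1, 4.2, 0.0, 4.4, 1.1 → max 4.4
Canola regrets: 2.7, 0.0, 2.9, 9.3, 3.1 → max 9.3
Rice regrets: 7.2, 5.7, 8.5, 2.8, 3.6 → max 8.5
Smallest max regret = 4.4 → Rye.

Rye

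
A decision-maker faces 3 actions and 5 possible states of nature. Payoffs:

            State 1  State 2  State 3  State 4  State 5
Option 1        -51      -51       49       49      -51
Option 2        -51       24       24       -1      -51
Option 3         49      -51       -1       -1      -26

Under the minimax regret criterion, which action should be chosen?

Column bests: State 1=49, State 2=24, State 3=49, State 4=49, State 5=-26.
Option 1 regrets: 100, 75, 0, 0, 25 → max 100
Option 2 regrets: 100, 0, 25, 50, 25 → max 100
Option 3 regrets: 0, 75, 50, 50, 0 → max 75
Smallest max regret = 75 → Option 3.

Option 3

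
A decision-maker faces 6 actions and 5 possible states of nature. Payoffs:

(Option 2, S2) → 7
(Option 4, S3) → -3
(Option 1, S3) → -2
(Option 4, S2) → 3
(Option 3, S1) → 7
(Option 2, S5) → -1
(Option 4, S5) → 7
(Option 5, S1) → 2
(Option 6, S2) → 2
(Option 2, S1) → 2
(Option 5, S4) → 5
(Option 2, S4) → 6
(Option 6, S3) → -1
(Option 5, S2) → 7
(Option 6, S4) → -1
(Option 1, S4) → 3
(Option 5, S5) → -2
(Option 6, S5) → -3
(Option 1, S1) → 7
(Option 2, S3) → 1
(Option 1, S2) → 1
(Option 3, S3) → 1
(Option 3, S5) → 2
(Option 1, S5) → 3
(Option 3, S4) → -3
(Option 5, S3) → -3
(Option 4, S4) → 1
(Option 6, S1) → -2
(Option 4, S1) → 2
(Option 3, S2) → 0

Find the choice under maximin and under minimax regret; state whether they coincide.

maximin → Option 2; minimax regret → Option 4 (disagree)

Row minima: Option 1=-2, Option 2=-1, Option 3=-3, Option 4=-3, Option 5=-3, Option 6=-3
Best worst-case = -1 → Option 2.
Column bests: S1=7, S2=7, S3=1, S4=6, S5=7.
Option 1 regrets: 0, 6, 3, 3, 4 → max 6
Option 2 regrets: 5, 0, 0, 0, 8 → max 8
Option 3 regrets: 0, 7, 0, 9, 5 → max 9
Option 4 regrets: 5, 4, 4, 5, 0 → max 5
Option 5 regrets: 5, 0, 4, 1, 9 → max 9
Option 6 regrets: 9, 5, 2, 7, 10 → max 10
Smallest max regret = 5 → Option 4.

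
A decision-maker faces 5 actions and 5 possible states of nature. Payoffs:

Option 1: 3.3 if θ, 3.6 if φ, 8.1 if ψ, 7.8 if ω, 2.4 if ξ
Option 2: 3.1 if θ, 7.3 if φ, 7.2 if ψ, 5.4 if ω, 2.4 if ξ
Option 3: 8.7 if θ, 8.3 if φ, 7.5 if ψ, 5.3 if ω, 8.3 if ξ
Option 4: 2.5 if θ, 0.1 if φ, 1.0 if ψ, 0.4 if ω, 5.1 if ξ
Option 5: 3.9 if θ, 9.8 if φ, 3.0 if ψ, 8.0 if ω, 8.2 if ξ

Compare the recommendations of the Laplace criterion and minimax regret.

laplace → Option 3; minimax regret → Option 3 (agree)

Row averages: Option 1=5.04, Option 2=5.08, Option 3=7.62, Option 4=1.82, Option 5=6.58
Highest average = 7.62 → Option 3.
Column bests: θ=8.7, φ=9.8, ψ=8.1, ω=8.0, ξ=8.3.
Option 1 regrets: 5.4, 6.2, 0.0, 0.2, 5.9 → max 6.2
Option 2 regrets: 5.6, 2.5, 0.9, 2.6, 5.9 → max 5.9
Option 3 regrets: 0.0, 1.5, 0.6, 2.7, 0.0 → max 2.7
Option 4 regrets: 6.2, 9.7, 7.1, 7.6, 3.2 → max 9.7
Option 5 regrets: 4.8, 0.0, 5.1, 0.0, 0.1 → max 5.1
Smallest max regret = 2.7 → Option 3.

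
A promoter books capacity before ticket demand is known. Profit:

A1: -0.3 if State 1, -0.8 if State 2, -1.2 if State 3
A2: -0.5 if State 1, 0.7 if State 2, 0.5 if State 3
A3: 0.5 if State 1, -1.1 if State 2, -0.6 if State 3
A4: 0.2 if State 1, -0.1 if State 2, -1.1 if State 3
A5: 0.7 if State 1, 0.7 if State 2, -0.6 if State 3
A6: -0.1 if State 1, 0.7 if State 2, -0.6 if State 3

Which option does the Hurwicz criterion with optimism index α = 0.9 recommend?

A2

A1: 0.9·(-0.3) + 0.1·(-1.2) = -0.39
A2: 0.9·0.7 + 0.1·(-0.5) = 0.58
A3: 0.9·0.5 + 0.1·(-1.1) = 0.34
A4: 0.9·0.2 + 0.1·(-1.1) = 0.07
A5: 0.9·0.7 + 0.1·(-0.6) = 0.57
A6: 0.9·0.7 + 0.1·(-0.6) = 0.57
Highest Hurwicz score = 0.58 → A2.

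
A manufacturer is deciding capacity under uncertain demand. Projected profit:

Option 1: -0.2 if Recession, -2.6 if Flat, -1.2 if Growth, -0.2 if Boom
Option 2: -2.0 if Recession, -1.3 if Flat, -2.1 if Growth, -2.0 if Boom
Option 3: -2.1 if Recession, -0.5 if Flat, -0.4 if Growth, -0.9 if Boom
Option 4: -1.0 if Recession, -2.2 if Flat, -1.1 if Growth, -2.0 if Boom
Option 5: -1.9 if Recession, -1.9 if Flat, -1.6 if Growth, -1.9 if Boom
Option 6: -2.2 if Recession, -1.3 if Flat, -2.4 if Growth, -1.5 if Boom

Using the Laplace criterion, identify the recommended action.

Row averages: Option 1=-1.05, Option 2=-1.85, Option 3=-0.975, Option 4=-1.575, Option 5=-1.825, Option 6=-1.85
Highest average = -0.975 → Option 3.

Option 3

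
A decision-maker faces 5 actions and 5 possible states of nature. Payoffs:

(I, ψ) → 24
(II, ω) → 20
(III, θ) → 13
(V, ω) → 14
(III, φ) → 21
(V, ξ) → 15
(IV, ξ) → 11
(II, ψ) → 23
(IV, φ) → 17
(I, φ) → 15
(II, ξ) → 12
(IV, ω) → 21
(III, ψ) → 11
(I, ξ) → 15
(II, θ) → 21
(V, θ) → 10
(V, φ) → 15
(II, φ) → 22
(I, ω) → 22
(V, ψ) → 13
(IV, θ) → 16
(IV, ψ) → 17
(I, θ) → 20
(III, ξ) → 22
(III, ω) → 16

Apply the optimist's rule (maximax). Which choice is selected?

Row maxima: I=24, II=23, III=22, IV=21, V=15
Best best-case = 24 → I.

I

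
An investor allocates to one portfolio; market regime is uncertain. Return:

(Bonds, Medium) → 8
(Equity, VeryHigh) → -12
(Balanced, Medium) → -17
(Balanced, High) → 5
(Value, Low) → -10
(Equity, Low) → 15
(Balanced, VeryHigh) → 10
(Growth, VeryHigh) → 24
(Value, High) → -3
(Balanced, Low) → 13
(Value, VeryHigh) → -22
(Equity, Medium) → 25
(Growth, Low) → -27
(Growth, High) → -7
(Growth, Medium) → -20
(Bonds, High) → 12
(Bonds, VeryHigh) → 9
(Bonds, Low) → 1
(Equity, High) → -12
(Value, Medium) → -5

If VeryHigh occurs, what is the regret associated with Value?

Best payoff under VeryHigh is 24.
Regret = 24 − (-22) = 46.

46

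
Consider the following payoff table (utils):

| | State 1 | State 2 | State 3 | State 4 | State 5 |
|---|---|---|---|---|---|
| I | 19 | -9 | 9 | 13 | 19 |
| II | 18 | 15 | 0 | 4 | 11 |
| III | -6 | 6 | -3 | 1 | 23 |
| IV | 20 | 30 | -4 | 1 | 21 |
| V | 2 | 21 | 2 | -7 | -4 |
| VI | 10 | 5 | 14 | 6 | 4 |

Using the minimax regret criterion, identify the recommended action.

Column bests: State 1=20, State 2=30, State 3=14, State 4=13, State 5=23.
I regrets: 1, 39, 5, 0, 4 → max 39
II regrets: 2, 15, 14, 9, 12 → max 15
III regrets: 26, 24, 17, 12, 0 → max 26
IV regrets: 0, 0, 18, 12, 2 → max 18
V regrets: 18, 9, 12, 20, 27 → max 27
VI regrets: 10, 25, 0, 7, 19 → max 25
Smallest max regret = 15 → II.

II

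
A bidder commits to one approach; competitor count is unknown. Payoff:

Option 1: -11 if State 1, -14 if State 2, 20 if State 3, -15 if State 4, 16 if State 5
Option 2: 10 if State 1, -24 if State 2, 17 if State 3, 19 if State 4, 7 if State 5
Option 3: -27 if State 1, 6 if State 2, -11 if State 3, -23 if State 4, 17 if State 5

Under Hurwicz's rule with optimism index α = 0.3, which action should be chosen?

Option 1: 0.3·20 + 0.7·(-15) = -4.5
Option 2: 0.3·19 + 0.7·(-24) = -11.1
Option 3: 0.3·17 + 0.7·(-27) = -13.8
Highest Hurwicz score = -4.5 → Option 1.

Option 1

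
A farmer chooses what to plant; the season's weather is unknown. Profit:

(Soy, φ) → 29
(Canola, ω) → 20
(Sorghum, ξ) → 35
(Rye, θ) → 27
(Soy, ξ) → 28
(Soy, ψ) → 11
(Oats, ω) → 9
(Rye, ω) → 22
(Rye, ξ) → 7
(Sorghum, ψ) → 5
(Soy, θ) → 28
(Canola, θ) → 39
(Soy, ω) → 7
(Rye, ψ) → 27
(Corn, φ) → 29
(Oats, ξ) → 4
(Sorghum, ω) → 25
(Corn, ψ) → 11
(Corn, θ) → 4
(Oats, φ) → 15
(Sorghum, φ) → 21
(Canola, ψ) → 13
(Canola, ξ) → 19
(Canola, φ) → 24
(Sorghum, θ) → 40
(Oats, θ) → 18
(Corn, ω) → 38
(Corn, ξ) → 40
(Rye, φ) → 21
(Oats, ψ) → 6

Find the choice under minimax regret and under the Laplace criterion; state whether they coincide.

Column bests: θ=40, φ=29, ψ=27, ω=38, ξ=40.
Oats regrets: 22, 14, 21, 29, 36 → max 36
Rye regrets: 13, 8, 0, 16, 33 → max 33
Canola regrets: 1, 5, 14, 18, 21 → max 21
Soy regrets: 12, 0, 16, 31, 12 → max 31
Corn regrets: 36, 0, 16, 0, 0 → max 36
Sorghum regrets: 0, 8, 22, 13, 5 → max 22
Smallest max regret = 21 → Canola.
Row averages: Oats=10.4, Rye=20.8, Canola=23, Soy=20.6, Corn=24.4, Sorghum=25.2
Highest average = 25.2 → Sorghum.

minimax regret → Canola; laplace → Sorghum (disagree)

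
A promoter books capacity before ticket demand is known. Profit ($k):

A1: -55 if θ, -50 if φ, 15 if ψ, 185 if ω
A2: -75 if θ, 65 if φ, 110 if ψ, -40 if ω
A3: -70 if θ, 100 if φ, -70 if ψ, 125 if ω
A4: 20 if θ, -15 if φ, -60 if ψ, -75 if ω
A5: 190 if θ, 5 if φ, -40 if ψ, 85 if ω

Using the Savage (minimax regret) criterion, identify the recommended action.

Column bests: θ=190, φ=100, ψ=110, ω=185.
A1 regrets: 245, 150, 95, 0 → max 245
A2 regrets: 265, 35, 0, 225 → max 265
A3 regrets: 260, 0, 180, 60 → max 260
A4 regrets: 170, 115, 170, 260 → max 260
A5 regrets: 0, 95, 150, 100 → max 150
Smallest max regret = 150 → A5.

A5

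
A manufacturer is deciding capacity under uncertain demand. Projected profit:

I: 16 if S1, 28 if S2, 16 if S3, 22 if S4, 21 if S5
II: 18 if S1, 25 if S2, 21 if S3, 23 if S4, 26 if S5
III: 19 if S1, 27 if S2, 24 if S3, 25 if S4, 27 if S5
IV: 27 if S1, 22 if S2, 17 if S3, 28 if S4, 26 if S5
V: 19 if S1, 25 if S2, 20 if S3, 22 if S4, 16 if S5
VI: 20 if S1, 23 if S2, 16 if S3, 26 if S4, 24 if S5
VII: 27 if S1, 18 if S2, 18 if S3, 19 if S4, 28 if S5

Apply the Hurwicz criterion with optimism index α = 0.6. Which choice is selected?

VII

I: 0.6·28 + 0.4·16 = 23.2
II: 0.6·26 + 0.4·18 = 22.8
III: 0.6·27 + 0.4·19 = 23.8
IV: 0.6·28 + 0.4·17 = 23.6
V: 0.6·25 + 0.4·16 = 21.4
VI: 0.6·26 + 0.4·16 = 22
VII: 0.6·28 + 0.4·18 = 24
Highest Hurwicz score = 24 → VII.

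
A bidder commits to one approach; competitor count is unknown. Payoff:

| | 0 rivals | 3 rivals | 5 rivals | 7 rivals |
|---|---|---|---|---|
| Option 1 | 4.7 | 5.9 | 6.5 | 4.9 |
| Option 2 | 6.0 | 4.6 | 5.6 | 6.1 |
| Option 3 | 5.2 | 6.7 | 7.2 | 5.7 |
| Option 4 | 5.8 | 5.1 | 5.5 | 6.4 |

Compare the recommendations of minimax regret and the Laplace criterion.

minimax regret → Option 3; laplace → Option 3 (agree)

Column bests: 0 rivals=6.0, 3 rivals=6.7, 5 rivals=7.2, 7 rivals=6.4.
Option 1 regrets: 1.3, 0.8, 0.7, 1.5 → max 1.5
Option 2 regrets: 0.0, 2.1, 1.6, 0.3 → max 2.1
Option 3 regrets: 0.8, 0.0, 0.0, 0.7 → max 0.8
Option 4 regrets: 0.2, 1.6, 1.7, 0.0 → max 1.7
Smallest max regret = 0.8 → Option 3.
Row averages: Option 1=5.5, Option 2=5.575, Option 3=6.2, Option 4=5.7
Highest average = 6.2 → Option 3.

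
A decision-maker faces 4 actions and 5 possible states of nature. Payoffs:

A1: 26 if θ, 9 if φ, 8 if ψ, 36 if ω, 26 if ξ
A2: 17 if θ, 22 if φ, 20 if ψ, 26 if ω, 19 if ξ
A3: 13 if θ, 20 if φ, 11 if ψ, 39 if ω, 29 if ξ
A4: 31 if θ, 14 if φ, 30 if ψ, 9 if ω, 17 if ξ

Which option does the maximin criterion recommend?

A2

Row minima: A1=8, A2=17, A3=11, A4=9
Best worst-case = 17 → A2.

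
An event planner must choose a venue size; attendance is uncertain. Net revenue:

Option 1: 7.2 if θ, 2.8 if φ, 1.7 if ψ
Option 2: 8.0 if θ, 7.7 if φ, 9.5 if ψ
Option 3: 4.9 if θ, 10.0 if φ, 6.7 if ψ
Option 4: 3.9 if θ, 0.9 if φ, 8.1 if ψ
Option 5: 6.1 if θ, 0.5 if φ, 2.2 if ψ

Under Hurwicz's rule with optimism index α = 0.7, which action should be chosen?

Option 1: 0.7·7.2 + 0.3·1.7 = 5.55
Option 2: 0.7·9.5 + 0.3·7.7 = 8.96
Option 3: 0.7·10.0 + 0.3·4.9 = 8.47
Option 4: 0.7·8.1 + 0.3·0.9 = 5.94
Option 5: 0.7·6.1 + 0.3·0.5 = 4.42
Highest Hurwicz score = 8.96 → Option 2.

Option 2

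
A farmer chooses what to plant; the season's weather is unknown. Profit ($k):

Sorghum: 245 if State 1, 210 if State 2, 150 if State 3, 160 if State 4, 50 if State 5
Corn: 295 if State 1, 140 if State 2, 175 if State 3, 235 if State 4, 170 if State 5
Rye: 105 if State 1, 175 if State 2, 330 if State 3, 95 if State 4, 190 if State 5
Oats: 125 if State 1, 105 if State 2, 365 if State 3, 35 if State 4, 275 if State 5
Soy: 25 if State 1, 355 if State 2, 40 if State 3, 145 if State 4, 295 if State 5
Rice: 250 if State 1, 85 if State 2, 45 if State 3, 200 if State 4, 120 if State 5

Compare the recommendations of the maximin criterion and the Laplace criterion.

maximin → Corn; laplace → Corn (agree)

Row minima: Sorghum=50, Corn=140, Rye=95, Oats=35, Soy=25, Rice=45
Best worst-case = 140 → Corn.
Row averages: Sorghum=163, Corn=203, Rye=179, Oats=181, Soy=172, Rice=140
Highest average = 203 → Corn.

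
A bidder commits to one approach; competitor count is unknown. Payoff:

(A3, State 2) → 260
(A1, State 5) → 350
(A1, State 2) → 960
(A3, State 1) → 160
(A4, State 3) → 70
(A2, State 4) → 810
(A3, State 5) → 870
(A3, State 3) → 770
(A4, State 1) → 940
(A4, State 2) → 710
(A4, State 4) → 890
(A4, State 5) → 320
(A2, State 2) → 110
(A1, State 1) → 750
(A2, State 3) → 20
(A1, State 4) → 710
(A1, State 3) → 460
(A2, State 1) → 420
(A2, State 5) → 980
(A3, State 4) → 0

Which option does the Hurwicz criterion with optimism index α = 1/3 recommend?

A1

A1: 1/3·960 + 2/3·350 = 1660/3
A2: 1/3·980 + 2/3·20 = 340
A3: 1/3·870 + 2/3·0 = 290
A4: 1/3·940 + 2/3·70 = 360
Highest Hurwicz score = 1660/3 → A1.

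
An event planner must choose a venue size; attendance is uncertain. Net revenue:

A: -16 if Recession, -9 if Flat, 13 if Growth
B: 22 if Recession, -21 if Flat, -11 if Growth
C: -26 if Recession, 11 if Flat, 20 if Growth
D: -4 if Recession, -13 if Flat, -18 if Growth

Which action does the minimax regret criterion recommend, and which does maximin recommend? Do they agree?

Column bests: Recession=22, Flat=11, Growth=20.
A regrets: 38, 20, 7 → max 38
B regrets: 0, 32, 31 → max 32
C regrets: 48, 0, 0 → max 48
D regrets: 26, 24, 38 → max 38
Smallest max regret = 32 → B.
Row minima: A=-16, B=-21, C=-26, D=-18
Best worst-case = -16 → A.

minimax regret → B; maximin → A (disagree)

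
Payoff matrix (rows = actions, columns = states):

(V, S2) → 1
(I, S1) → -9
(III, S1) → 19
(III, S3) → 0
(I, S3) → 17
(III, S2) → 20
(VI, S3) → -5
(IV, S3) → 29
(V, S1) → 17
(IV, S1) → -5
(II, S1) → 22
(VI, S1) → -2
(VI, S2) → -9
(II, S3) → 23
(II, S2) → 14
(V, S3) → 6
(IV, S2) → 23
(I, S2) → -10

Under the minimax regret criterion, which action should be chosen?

Column bests: S1=22, S2=23, S3=29.
I regrets: 31, 33, 12 → max 33
II regrets: 0, 9, 6 → max 9
III regrets: 3, 3, 29 → max 29
IV regrets: 27, 0, 0 → max 27
V regrets: 5, 22, 23 → max 23
VI regrets: 24, 32, 34 → max 34
Smallest max regret = 9 → II.

II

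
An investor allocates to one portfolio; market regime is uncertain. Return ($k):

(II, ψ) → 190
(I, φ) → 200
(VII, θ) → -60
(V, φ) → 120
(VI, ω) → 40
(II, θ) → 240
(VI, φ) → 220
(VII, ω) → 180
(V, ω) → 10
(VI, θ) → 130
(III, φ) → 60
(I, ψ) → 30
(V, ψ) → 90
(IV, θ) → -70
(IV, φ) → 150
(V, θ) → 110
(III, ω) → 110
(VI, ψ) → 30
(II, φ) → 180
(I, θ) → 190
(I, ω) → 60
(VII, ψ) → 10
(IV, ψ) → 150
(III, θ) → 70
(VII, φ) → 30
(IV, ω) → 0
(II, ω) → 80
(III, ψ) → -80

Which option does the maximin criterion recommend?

II

Row minima: I=30, II=80, III=-80, IV=-70, V=10, VI=30, VII=-60
Best worst-case = 80 → II.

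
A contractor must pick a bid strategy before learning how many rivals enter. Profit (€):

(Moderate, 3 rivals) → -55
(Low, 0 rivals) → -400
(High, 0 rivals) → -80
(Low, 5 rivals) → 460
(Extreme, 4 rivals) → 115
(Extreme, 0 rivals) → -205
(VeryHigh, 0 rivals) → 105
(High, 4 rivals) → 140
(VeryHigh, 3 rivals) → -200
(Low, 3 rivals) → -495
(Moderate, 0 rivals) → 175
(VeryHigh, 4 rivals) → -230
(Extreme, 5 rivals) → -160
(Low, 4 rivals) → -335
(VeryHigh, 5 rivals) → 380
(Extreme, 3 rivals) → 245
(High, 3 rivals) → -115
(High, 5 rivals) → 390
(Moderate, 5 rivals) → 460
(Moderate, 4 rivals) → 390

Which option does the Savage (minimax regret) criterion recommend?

Column bests: 0 rivals=175, 3 rivals=245, 4 rivals=390, 5 rivals=460.
Low regrets: 575, 740, 725, 0 → max 740
Moderate regrets: 0, 300, 0, 0 → max 300
High regrets: 255, 360, 250, 70 → max 360
VeryHigh regrets: 70, 445, 620, 80 → max 620
Extreme regrets: 380, 0, 275, 620 → max 620
Smallest max regret = 300 → Moderate.

Moderate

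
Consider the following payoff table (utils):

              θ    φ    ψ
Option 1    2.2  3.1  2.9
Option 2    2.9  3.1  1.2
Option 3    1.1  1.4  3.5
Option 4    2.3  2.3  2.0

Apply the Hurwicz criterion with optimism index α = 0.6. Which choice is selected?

Option 1: 0.6·3.1 + 0.4·2.2 = 2.74
Option 2: 0.6·3.1 + 0.4·1.2 = 2.34
Option 3: 0.6·3.5 + 0.4·1.1 = 2.54
Option 4: 0.6·2.3 + 0.4·2.0 = 2.18
Highest Hurwicz score = 2.74 → Option 1.

Option 1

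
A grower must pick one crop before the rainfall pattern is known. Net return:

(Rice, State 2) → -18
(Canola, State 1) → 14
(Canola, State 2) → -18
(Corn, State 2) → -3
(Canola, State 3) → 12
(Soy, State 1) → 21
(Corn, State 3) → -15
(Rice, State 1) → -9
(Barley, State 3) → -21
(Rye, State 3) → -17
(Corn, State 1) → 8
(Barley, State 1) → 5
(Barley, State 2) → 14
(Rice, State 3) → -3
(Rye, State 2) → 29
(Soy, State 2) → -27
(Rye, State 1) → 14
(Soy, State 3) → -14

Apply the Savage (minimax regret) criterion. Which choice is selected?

Rye

Column bests: State 1=21, State 2=29, State 3=12.
Canola regrets: 7, 47, 0 → max 47
Rye regrets: 7, 0, 29 → max 29
Soy regrets: 0, 56, 26 → max 56
Barley regrets: 16, 15, 33 → max 33
Rice regrets: 30, 47, 15 → max 47
Corn regrets: 13, 32, 27 → max 32
Smallest max regret = 29 → Rye.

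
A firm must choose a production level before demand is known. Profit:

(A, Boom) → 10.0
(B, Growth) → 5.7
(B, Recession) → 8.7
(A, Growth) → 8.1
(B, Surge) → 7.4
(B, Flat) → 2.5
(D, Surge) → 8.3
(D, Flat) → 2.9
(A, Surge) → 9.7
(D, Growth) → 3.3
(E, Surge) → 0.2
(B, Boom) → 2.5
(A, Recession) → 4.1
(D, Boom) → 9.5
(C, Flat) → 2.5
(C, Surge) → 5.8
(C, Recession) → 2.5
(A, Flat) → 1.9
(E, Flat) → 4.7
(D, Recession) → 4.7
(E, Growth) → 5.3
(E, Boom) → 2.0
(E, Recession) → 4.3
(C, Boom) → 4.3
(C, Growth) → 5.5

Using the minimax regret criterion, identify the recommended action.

A

Column bests: Recession=8.7, Flat=4.7, Growth=8.1, Boom=10.0, Surge=9.7.
A regrets: 4.6, 2.8, 0.0, 0.0, 0.0 → max 4.6
B regrets: 0.0, 2.2, 2.4, 7.5, 2.3 → max 7.5
C regrets: 6.2, 2.2, 2.6, 5.7, 3.9 → max 6.2
D regrets: 4.0, 1.8, 4.8, 0.5, 1.4 → max 4.8
E regrets: 4.4, 0.0, 2.8, 8.0, 9.5 → max 9.5
Smallest max regret = 4.6 → A.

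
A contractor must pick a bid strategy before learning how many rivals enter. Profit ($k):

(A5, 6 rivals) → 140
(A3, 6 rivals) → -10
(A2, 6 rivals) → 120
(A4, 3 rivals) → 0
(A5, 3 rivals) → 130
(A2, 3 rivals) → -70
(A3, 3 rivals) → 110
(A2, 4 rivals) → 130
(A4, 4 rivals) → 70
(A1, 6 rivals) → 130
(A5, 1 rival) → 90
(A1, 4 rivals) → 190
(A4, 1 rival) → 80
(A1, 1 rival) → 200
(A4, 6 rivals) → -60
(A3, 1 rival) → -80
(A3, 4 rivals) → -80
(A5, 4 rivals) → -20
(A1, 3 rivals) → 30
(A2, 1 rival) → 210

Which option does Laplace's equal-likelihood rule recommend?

A1

Row averages: A1=137.5, A2=97.5, A3=-15, A4=22.5, A5=85
Highest average = 137.5 → A1.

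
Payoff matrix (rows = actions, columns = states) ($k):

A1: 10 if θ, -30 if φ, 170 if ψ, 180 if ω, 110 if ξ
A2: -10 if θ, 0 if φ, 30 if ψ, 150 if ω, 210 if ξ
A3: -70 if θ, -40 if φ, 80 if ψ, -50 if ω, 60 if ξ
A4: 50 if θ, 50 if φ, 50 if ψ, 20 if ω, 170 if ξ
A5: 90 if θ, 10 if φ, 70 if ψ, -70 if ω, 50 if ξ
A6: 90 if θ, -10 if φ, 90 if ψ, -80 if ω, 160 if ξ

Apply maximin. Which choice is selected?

Row minima: A1=-30, A2=-10, A3=-70, A4=20, A5=-70, A6=-80
Best worst-case = 20 → A4.

A4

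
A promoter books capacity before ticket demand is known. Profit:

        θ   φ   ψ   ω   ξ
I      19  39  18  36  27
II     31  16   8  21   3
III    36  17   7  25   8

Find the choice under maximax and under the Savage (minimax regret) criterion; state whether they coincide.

maximax → I; minimax regret → I (agree)

Row maxima: I=39, II=31, III=36
Best best-case = 39 → I.
Column bests: θ=36, φ=39, ψ=18, ω=36, ξ=27.
I regrets: 17, 0, 0, 0, 0 → max 17
II regrets: 5, 23, 10, 15, 24 → max 24
III regrets: 0, 22, 11, 11, 19 → max 22
Smallest max regret = 17 → I.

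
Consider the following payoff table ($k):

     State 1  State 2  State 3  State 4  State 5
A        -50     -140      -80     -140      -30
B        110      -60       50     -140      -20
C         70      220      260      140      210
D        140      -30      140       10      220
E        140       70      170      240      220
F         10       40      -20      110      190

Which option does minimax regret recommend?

Column bests: State 1=140, State 2=220, State 3=260, State 4=240, State 5=220.
A regrets: 190, 360, 340, 380, 250 → max 380
B regrets: 30, 280, 210, 380, 240 → max 380
C regrets: 70, 0, 0, 100, 10 → max 100
D regrets: 0, 250, 120, 230, 0 → max 250
E regrets: 0, 150, 90, 0, 0 → max 150
F regrets: 130, 180, 280, 130, 30 → max 280
Smallest max regret = 100 → C.

C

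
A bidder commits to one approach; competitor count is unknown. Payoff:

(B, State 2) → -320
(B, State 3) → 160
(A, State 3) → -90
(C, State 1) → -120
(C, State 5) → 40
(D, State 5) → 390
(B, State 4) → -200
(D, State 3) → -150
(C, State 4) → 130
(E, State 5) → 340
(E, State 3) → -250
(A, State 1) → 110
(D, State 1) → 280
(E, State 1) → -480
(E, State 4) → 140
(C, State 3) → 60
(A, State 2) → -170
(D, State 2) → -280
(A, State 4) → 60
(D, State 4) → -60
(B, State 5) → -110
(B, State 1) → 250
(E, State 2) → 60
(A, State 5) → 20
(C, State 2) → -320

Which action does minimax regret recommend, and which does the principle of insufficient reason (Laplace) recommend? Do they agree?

Column bests: State 1=280, State 2=60, State 3=160, State 4=140, State 5=390.
A regrets: 170, 230, 250, 80, 370 → max 370
B regrets: 30, 380, 0, 340, 500 → max 500
C regrets: 400, 380, 100, 10, 350 → max 400
D regrets: 0, 340, 310, 200, 0 → max 340
E regrets: 760, 0, 410, 0, 50 → max 760
Smallest max regret = 340 → D.
Row averages: A=-14, B=-44, C=-42, D=36, E=-38
Highest average = 36 → D.

minimax regret → D; laplace → D (agree)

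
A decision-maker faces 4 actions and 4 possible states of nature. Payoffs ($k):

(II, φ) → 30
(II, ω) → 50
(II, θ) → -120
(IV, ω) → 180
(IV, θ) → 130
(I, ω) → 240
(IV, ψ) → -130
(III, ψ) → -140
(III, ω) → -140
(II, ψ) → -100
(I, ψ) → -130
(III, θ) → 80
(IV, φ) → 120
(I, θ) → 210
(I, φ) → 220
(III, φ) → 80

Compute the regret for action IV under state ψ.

Best payoff under ψ is -100.
Regret = -100 − (-130) = 30.

30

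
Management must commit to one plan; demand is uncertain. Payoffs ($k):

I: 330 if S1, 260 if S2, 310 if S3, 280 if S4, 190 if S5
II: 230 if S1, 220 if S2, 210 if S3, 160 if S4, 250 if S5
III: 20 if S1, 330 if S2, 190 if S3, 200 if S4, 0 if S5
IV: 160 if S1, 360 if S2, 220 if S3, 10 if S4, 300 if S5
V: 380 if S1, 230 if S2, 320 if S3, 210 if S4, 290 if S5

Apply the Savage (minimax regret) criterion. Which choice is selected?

I

Column bests: S1=380, S2=360, S3=320, S4=280, S5=300.
I regrets: 50, 100, 10, 0, 110 → max 110
II regrets: 150, 140, 110, 120, 50 → max 150
III regrets: 360, 30, 130, 80, 300 → max 360
IV regrets: 220, 0, 100, 270, 0 → max 270
V regrets: 0, 130, 0, 70, 10 → max 130
Smallest max regret = 110 → I.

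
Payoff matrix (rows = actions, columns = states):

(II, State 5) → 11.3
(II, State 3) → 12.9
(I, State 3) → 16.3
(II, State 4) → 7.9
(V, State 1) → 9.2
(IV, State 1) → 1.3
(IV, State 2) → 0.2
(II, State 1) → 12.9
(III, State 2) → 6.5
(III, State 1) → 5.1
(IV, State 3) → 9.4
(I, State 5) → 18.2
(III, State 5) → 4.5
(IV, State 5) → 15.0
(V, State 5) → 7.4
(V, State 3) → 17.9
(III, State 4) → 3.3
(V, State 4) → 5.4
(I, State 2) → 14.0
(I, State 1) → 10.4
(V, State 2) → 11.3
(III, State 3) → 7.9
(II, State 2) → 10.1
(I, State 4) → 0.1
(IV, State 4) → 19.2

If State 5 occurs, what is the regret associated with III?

13.7

Best payoff under State 5 is 18.2.
Regret = 18.2 − 4.5 = 13.7.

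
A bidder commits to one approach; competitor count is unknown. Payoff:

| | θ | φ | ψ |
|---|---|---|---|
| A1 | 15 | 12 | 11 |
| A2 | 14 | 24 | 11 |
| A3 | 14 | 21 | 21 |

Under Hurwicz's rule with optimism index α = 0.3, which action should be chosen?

A3

A1: 0.3·15 + 0.7·11 = 12.2
A2: 0.3·24 + 0.7·11 = 14.9
A3: 0.3·21 + 0.7·14 = 16.1
Highest Hurwicz score = 16.1 → A3.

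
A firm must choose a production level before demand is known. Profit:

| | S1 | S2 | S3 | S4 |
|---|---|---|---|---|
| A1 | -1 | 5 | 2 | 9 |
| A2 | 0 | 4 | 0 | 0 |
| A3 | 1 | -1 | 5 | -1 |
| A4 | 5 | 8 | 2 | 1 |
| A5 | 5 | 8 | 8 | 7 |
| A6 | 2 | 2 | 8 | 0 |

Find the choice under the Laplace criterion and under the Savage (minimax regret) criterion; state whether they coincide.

Row averages: A1=3.75, A2=1, A3=1, A4=4, A5=7, A6=3
Highest average = 7 → A5.
Column bests: S1=5, S2=8, S3=8, S4=9.
A1 regrets: 6, 3, 6, 0 → max 6
A2 regrets: 5, 4, 8, 9 → max 9
A3 regrets: 4, 9, 3, 10 → max 10
A4 regrets: 0, 0, 6, 8 → max 8
A5 regrets: 0, 0, 0, 2 → max 2
A6 regrets: 3, 6, 0, 9 → max 9
Smallest max regret = 2 → A5.

laplace → A5; minimax regret → A5 (agree)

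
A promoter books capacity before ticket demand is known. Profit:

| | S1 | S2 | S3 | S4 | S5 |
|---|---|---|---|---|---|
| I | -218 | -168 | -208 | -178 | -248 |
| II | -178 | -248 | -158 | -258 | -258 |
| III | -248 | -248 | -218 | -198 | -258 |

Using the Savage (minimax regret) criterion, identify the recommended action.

I

Column bests: S1=-178, S2=-168, S3=-158, S4=-178, S5=-248.
I regrets: 40, 0, 50, 0, 0 → max 50
II regrets: 0, 80, 0, 80, 10 → max 80
III regrets: 70, 80, 60, 20, 10 → max 80
Smallest max regret = 50 → I.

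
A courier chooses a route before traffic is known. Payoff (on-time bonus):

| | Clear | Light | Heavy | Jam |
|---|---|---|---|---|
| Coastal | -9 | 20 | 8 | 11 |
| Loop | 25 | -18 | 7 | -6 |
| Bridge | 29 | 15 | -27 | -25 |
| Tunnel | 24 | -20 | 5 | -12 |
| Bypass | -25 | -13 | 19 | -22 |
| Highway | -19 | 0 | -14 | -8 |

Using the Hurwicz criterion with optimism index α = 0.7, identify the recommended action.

Bridge

Coastal: 0.7·20 + 0.3·(-9) = 11.3
Loop: 0.7·25 + 0.3·(-18) = 12.1
Bridge: 0.7·29 + 0.3·(-27) = 12.2
Tunnel: 0.7·24 + 0.3·(-20) = 10.8
Bypass: 0.7·19 + 0.3·(-25) = 5.8
Highway: 0.7·0 + 0.3·(-19) = -5.7
Highest Hurwicz score = 12.2 → Bridge.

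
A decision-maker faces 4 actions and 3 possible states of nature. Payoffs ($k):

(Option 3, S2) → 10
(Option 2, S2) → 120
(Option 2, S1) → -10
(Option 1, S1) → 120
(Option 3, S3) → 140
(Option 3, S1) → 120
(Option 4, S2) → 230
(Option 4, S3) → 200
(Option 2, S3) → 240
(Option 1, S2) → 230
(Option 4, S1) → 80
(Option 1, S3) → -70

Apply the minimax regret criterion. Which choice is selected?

Column bests: S1=120, S2=230, S3=240.
Option 1 regrets: 0, 0, 310 → max 310
Option 2 regrets: 130, 110, 0 → max 130
Option 3 regrets: 0, 220, 100 → max 220
Option 4 regrets: 40, 0, 40 → max 40
Smallest max regret = 40 → Option 4.

Option 4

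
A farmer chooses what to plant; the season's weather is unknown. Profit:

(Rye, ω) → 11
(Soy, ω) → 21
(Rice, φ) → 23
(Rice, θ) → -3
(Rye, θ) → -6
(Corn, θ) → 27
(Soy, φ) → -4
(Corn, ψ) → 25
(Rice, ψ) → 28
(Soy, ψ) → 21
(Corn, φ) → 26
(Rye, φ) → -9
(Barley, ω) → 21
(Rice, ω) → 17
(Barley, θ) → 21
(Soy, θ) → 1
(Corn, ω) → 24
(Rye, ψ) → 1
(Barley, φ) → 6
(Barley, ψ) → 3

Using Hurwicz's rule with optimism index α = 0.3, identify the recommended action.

Corn

Barley: 0.3·21 + 0.7·3 = 8.4
Soy: 0.3·21 + 0.7·(-4) = 3.5
Rye: 0.3·11 + 0.7·(-9) = -3
Rice: 0.3·28 + 0.7·(-3) = 6.3
Corn: 0.3·27 + 0.7·24 = 24.9
Highest Hurwicz score = 24.9 → Corn.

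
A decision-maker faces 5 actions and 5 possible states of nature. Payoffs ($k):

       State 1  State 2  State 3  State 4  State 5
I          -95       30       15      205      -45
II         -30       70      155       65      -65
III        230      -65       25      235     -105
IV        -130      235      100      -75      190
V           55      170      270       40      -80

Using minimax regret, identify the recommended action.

Column bests: State 1=230, State 2=235, State 3=270, State 4=235, State 5=190.
I regrets: 325, 205, 255, 30, 235 → max 325
II regrets: 260, 165, 115, 170, 255 → max 260
III regrets: 0, 300, 245, 0, 295 → max 300
IV regrets: 360, 0, 170, 310, 0 → max 360
V regrets: 175, 65, 0, 195, 270 → max 270
Smallest max regret = 260 → II.

II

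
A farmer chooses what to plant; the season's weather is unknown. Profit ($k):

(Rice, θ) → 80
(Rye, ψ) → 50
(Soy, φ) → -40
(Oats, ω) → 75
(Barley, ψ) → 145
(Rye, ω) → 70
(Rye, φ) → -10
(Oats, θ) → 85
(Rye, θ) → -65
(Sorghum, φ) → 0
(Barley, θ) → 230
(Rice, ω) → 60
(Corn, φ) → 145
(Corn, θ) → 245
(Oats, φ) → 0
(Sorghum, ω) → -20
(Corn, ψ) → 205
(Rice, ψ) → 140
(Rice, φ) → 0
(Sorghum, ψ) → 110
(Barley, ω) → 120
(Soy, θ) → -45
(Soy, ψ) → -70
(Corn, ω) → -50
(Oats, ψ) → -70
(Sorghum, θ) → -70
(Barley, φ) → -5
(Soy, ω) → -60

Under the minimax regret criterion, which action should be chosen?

Column bests: θ=245, φ=145, ψ=205, ω=120.
Rye regrets: 310, 155, 155, 50 → max 310
Corn regrets: 0, 0, 0, 170 → max 170
Sorghum regrets: 315, 145, 95, 140 → max 315
Barley regrets: 15, 150, 60, 0 → max 150
Rice regrets: 165, 145, 65, 60 → max 165
Oats regrets: 160, 145, 275, 45 → max 275
Soy regrets: 290, 185, 275, 180 → max 290
Smallest max regret = 150 → Barley.

Barley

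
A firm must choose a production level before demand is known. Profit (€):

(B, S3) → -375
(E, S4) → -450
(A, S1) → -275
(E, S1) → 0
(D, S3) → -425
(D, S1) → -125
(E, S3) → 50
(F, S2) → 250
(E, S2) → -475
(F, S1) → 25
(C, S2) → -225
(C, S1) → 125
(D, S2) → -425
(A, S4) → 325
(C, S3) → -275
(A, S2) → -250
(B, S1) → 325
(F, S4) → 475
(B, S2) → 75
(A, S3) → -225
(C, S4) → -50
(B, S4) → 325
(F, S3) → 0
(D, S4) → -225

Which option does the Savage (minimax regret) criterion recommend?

F

Column bests: S1=325, S2=250, S3=50, S4=475.
A regrets: 600, 500, 275, 150 → max 600
B regrets: 0, 175, 425, 150 → max 425
C regrets: 200, 475, 325, 525 → max 525
D regrets: 450, 675, 475, 700 → max 700
E regrets: 325, 725, 0, 925 → max 925
F regrets: 300, 0, 50, 0 → max 300
Smallest max regret = 300 → F.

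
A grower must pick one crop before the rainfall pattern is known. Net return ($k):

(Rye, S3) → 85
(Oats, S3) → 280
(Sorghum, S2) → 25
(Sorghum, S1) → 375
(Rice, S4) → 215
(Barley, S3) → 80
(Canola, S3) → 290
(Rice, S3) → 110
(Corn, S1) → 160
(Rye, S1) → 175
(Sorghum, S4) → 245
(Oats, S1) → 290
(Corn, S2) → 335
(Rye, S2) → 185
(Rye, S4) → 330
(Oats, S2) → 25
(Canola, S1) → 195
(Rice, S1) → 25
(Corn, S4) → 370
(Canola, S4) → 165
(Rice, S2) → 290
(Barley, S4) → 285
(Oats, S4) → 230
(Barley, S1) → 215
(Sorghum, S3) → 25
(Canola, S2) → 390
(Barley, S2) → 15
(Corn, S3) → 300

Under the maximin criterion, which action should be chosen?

Canola

Row minima: Oats=25, Rye=85, Canola=165, Corn=160, Rice=25, Sorghum=25, Barley=15
Best worst-case = 165 → Canola.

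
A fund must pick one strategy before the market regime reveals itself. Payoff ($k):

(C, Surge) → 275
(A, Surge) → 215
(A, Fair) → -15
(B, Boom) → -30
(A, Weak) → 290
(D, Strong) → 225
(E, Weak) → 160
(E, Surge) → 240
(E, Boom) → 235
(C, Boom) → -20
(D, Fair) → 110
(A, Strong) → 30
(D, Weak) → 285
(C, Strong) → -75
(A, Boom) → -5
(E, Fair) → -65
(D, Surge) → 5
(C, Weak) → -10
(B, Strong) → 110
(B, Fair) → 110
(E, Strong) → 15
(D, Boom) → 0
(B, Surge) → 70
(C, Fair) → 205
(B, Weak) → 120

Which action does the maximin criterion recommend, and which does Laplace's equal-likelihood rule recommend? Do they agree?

maximin → D; laplace → D (agree)

Row minima: A=-15, B=-30, C=-75, D=0, E=-65
Best worst-case = 0 → D.
Row averages: A=103, B=76, C=75, D=125, E=117
Highest average = 125 → D.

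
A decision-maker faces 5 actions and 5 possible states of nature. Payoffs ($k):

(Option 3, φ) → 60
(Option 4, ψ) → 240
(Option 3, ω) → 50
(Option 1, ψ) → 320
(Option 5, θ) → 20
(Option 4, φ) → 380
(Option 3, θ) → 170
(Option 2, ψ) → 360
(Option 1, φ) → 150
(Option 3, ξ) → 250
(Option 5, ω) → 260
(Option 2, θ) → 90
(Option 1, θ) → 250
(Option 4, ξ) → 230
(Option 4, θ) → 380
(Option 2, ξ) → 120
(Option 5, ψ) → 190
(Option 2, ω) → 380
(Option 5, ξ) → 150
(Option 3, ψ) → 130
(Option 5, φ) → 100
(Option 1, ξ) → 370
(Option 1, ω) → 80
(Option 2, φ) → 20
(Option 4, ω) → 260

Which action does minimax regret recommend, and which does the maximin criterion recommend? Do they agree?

Column bests: θ=380, φ=380, ψ=360, ω=380, ξ=370.
Option 1 regrets: 130, 230, 40, 300, 0 → max 300
Option 2 regrets: 290, 360, 0, 0, 250 → max 360
Option 3 regrets: 210, 320, 230, 330, 120 → max 330
Option 4 regrets: 0, 0, 120, 120, 140 → max 140
Option 5 regrets: 360, 280, 170, 120, 220 → max 360
Smallest max regret = 140 → Option 4.
Row minima: Option 1=80, Option 2=20, Option 3=50, Option 4=230, Option 5=20
Best worst-case = 230 → Option 4.

minimax regret → Option 4; maximin → Option 4 (agree)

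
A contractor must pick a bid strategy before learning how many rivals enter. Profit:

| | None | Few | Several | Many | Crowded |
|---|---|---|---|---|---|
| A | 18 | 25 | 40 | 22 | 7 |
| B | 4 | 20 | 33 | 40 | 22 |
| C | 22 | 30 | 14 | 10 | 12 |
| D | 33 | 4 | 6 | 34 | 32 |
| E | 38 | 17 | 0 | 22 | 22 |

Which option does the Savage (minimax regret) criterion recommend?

A

Column bests: None=38, Few=30, Several=40, Many=40, Crowded=32.
A regrets: 20, 5, 0, 18, 25 → max 25
B regrets: 34, 10, 7, 0, 10 → max 34
C regrets: 16, 0, 26, 30, 20 → max 30
D regrets: 5, 26, 34, 6, 0 → max 34
E regrets: 0, 13, 40, 18, 10 → max 40
Smallest max regret = 25 → A.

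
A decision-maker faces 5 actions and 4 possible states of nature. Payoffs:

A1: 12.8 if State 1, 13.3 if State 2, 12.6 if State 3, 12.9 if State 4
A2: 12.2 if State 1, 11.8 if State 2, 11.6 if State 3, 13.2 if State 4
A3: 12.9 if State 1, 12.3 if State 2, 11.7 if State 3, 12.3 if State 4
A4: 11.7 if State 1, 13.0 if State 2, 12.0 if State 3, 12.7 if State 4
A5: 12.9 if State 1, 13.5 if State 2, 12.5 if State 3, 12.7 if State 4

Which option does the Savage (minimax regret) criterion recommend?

A1

Column bests: State 1=12.9, State 2=13.5, State 3=12.6, State 4=13.2.
A1 regrets: 0.1, 0.2, 0.0, 0.3 → max 0.3
A2 regrets: 0.7, 1.7, 1.0, 0.0 → max 1.7
A3 regrets: 0.0, 1.2, 0.9, 0.9 → max 1.2
A4 regrets: 1.2, 0.5, 0.6, 0.5 → max 1.2
A5 regrets: 0.0, 0.0, 0.1, 0.5 → max 0.5
Smallest max regret = 0.3 → A1.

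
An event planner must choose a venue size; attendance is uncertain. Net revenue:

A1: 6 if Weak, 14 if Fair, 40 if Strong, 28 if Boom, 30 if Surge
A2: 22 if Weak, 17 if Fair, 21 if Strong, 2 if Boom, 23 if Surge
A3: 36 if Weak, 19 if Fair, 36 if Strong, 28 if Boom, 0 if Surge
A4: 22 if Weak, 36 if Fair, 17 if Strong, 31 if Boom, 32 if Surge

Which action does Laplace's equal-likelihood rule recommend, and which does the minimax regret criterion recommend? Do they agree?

laplace → A4; minimax regret → A4 (agree)

Row averages: A1=23.6, A2=17, A3=23.8, A4=27.6
Highest average = 27.6 → A4.
Column bests: Weak=36, Fair=36, Strong=40, Boom=31, Surge=32.
A1 regrets: 30, 22, 0, 3, 2 → max 30
A2 regrets: 14, 19, 19, 29, 9 → max 29
A3 regrets: 0, 17, 4, 3, 32 → max 32
A4 regrets: 14, 0, 23, 0, 0 → max 23
Smallest max regret = 23 → A4.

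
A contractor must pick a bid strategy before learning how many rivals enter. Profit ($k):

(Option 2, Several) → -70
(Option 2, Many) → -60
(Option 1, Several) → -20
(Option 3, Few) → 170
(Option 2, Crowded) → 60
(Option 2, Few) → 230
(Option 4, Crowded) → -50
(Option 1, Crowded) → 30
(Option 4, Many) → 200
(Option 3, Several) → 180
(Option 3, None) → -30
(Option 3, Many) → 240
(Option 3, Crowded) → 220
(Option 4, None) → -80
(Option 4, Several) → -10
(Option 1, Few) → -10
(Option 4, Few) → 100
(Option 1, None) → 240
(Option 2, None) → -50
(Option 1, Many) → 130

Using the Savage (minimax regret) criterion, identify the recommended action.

Column bests: None=240, Few=230, Several=180, Many=240, Crowded=220.
Option 1 regrets: 0, 240, 200, 110, 190 → max 240
Option 2 regrets: 290, 0, 250, 300, 160 → max 300
Option 3 regrets: 270, 60, 0, 0, 0 → max 270
Option 4 regrets: 320, 130, 190, 40, 270 → max 320
Smallest max regret = 240 → Option 1.

Option 1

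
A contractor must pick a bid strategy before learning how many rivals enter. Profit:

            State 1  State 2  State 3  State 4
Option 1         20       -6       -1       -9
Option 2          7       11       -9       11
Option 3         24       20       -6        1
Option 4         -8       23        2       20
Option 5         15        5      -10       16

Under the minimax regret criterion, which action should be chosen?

Option 2

Column bests: State 1=24, State 2=23, State 3=2, State 4=20.
Option 1 regrets: 4, 29, 3, 29 → max 29
Option 2 regrets: 17, 12, 11, 9 → max 17
Option 3 regrets: 0, 3, 8, 19 → max 19
Option 4 regrets: 32, 0, 0, 0 → max 32
Option 5 regrets: 9, 18, 12, 4 → max 18
Smallest max regret = 17 → Option 2.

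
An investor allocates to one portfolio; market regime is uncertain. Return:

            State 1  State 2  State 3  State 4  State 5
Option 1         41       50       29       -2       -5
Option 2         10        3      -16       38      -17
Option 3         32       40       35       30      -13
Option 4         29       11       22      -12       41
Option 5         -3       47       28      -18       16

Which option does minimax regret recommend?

Column bests: State 1=41, State 2=50, State 3=35, State 4=38, State 5=41.
Option 1 regrets: 0, 0, 6, 40, 46 → max 46
Option 2 regrets: 31, 47, 51, 0, 58 → max 58
Option 3 regrets: 9, 10, 0, 8, 54 → max 54
Option 4 regrets: 12, 39, 13, 50, 0 → max 50
Option 5 regrets: 44, 3, 7, 56, 25 → max 56
Smallest max regret = 46 → Option 1.

Option 1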